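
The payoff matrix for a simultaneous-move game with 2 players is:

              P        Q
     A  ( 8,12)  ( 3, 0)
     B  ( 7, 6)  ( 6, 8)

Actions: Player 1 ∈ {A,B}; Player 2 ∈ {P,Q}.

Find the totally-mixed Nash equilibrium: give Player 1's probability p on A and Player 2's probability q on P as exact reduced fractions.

P1 indiff ⇒ q·8+(1-q)·3 = q·7+(1-q)·6 ⇒ q(1) = (1-q)(3) ⇒ q = 3/4
P2 indiff ⇒ p·12+(1-p)·6 = p·0+(1-p)·8 ⇒ p(12) = (1-p)(2) ⇒ p = 1/7

(p,q) = (1/7, 3/4)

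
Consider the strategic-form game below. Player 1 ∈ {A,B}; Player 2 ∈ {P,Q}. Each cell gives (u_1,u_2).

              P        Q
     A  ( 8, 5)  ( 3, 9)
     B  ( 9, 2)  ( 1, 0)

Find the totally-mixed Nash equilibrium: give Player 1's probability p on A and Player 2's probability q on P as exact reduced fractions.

(p,q) = (1/3, 2/3)

P1 indiff ⇒ q·8+(1-q)·3 = q·9+(1-q)·1 ⇒ q(-1) = (1-q)(-2) ⇒ q = 2/3
P2 indiff ⇒ p·5+(1-p)·2 = p·9+(1-p)·0 ⇒ p(-4) = (1-p)(-2) ⇒ p = 1/3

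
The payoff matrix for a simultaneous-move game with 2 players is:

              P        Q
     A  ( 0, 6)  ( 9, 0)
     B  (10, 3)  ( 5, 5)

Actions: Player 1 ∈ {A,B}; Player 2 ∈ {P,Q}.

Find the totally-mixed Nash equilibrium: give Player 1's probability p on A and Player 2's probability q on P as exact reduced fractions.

(p,q) = (1/4, 2/7)

P1 indiff ⇒ q·0+(1-q)·9 = q·10+(1-q)·5 ⇒ q(-10) = (1-q)(-4) ⇒ q = 2/7
P2 indiff ⇒ p·6+(1-p)·3 = p·0+(1-p)·5 ⇒ p(6) = (1-p)(2) ⇒ p = 1/4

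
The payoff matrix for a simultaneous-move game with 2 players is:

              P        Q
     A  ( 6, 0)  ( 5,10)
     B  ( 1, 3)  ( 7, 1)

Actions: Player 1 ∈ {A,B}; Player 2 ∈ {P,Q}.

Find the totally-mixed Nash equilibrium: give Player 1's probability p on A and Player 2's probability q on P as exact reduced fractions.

P1 indiff ⇒ q·6+(1-q)·5 = q·1+(1-q)·7 ⇒ q(5) = (1-q)(2) ⇒ q = 2/7
P2 indiff ⇒ p·0+(1-p)·3 = p·10+(1-p)·1 ⇒ p(-10) = (1-p)(-2) ⇒ p = 1/6

(p,q) = (1/6, 2/7)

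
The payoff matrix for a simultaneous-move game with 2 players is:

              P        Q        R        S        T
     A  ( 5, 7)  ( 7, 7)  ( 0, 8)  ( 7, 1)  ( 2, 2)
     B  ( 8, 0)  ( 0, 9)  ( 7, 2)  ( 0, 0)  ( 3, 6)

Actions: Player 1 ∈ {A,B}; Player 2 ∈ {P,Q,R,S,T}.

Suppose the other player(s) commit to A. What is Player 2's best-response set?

argmax u_2 = {R}

u_2(P vs A) = 7
u_2(Q vs A) = 7
u_2(R vs A) = 8
u_2(S vs A) = 1
u_2(T vs A) = 2
max payoff 8 at {R}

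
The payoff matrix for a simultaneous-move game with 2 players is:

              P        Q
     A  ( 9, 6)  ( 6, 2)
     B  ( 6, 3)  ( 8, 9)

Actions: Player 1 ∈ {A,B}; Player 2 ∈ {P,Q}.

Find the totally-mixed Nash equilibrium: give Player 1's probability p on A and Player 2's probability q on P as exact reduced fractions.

P1 indiff ⇒ q·9+(1-q)·6 = q·6+(1-q)·8 ⇒ q(3) = (1-q)(2) ⇒ q = 2/5
P2 indiff ⇒ p·6+(1-p)·3 = p·2+(1-p)·9 ⇒ p(4) = (1-p)(6) ⇒ p = 3/5

P1 mixes 3/5 on A; P2 mixes 2/5 on P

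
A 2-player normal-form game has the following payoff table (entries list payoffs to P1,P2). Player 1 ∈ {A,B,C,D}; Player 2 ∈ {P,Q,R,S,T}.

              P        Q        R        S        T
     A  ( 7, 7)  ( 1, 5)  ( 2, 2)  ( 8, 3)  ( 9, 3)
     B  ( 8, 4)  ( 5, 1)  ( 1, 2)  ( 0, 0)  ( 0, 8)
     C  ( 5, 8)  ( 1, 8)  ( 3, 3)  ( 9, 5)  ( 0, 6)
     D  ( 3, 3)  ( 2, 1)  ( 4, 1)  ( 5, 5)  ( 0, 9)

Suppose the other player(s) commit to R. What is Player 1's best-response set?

argmax u_1 = {D}

u_1(A vs R) = 2
u_1(B vs R) = 1
u_1(C vs R) = 3
u_1(D vs R) = 4
max payoff 4 at {D}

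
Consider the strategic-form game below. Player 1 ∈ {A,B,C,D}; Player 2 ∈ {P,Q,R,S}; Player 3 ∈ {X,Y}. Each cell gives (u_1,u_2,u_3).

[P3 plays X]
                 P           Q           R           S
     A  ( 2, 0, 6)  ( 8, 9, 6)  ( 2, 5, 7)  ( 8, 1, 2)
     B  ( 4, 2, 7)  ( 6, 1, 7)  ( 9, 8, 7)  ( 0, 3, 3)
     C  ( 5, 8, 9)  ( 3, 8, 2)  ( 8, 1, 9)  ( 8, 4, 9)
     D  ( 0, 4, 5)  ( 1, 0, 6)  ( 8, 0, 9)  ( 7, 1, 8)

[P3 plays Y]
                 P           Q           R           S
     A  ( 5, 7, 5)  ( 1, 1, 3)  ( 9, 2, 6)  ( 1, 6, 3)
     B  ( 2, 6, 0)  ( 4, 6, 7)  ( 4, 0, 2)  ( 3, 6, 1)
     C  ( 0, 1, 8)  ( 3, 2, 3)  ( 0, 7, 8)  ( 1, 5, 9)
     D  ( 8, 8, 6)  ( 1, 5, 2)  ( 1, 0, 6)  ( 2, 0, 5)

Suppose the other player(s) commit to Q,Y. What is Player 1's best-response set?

BR_1 = {B}

u_1(A vs Q,Y) = 1
u_1(B vs Q,Y) = 4
u_1(C vs Q,Y) = 3
u_1(D vs Q,Y) = 1
max payoff 4 at {B}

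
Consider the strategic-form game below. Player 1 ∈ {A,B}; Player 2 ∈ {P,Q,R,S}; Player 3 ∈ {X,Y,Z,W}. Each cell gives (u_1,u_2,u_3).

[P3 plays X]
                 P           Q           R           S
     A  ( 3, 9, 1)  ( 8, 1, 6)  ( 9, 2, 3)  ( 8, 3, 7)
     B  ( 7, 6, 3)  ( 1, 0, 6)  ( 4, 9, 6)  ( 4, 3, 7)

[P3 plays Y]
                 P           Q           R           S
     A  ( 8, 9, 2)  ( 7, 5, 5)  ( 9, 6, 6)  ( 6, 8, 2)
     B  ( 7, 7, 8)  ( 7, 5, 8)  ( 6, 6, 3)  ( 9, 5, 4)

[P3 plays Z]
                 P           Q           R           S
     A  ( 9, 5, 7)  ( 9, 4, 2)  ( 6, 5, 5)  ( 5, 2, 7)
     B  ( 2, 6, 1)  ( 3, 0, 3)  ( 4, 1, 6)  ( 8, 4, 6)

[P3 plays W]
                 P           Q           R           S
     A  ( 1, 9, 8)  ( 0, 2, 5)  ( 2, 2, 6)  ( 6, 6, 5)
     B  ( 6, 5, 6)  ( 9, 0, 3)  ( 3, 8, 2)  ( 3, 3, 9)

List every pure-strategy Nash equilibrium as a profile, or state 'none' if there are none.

No pure NE.

(A,P,X): not NE [P1→B gives 7>3; P3→W gives 8>1]
(A,P,Y): not NE [P3→W gives 8>2]
(A,P,Z): not NE [P3→W gives 8>7]
(A,P,W): not NE [P1→B gives 6>1]
(A,Q,X): not NE [P2→P gives 9>1]
(A,Q,Y): not NE [P2→P gives 9>5; P3→X gives 6>5]
(A,Q,Z): not NE [P2→R gives 5>4; P3→X gives 6>2]
(A,Q,W): not NE [P1→B gives 9>0; P2→P gives 9>2; P3→X gives 6>5]
(A,R,X): not NE [P2→P gives 9>2; P3→W gives 6>3]
(A,R,Y): not NE [P2→P gives 9>6]
(A,R,Z): not NE [P3→W gives 6>5]
(A,R,W): not NE [P1→B gives 3>2; P2→P gives 9>2]
(A,S,X): not NE [P2→P gives 9>3]
(A,S,Y): not NE [P1→B gives 9>6; P2→P gives 9>8; P3→Z gives 7>2]
(A,S,Z): not NE [P1→B gives 8>5; P2→R gives 5>2]
(A,S,W): not NE [P2→P gives 9>6; P3→Z gives 7>5]
(B,P,X): not NE [P2→R gives 9>6; P3→Y gives 8>3]
(B,P,Y): not NE [P1→A gives 8>7]
(B,P,Z): not NE [P1→A gives 9>2; P3→Y gives 8>1]
(B,P,W): not NE [P2→R gives 8>5; P3→Y gives 8>6]
(B,Q,X): not NE [P1→A gives 8>1; P2→R gives 9>0; P3→Y gives 8>6]
(B,Q,Y): not NE [P2→P gives 7>5]
(B,Q,Z): not NE [P1→A gives 9>3; P2→P gives 6>0; P3→Y gives 8>3]
(B,Q,W): not NE [P2→R gives 8>0; P3→Y gives 8>3]
(B,R,X): not NE [P1→A gives 9>4]
(B,R,Y): not NE [P1→A gives 9>6; P2→P gives 7>6; P3→Z gives 6>3]
(B,R,Z): not NE [P1→A gives 6>4; P2→P gives 6>1]
(B,R,W): not NE [P3→Z gives 6>2]
(B,S,X): not NE [P1→A gives 8>4; P2→R gives 9>3; P3→W gives 9>7]
(B,S,Y): not NE [P2→P gives 7>5; P3→W gives 9>4]
(B,S,Z): not NE [P2→P gives 6>4; P3→W gives 9>6]
(B,S,W): not NE [P1→A gives 6>3; P2→R gives 8>3]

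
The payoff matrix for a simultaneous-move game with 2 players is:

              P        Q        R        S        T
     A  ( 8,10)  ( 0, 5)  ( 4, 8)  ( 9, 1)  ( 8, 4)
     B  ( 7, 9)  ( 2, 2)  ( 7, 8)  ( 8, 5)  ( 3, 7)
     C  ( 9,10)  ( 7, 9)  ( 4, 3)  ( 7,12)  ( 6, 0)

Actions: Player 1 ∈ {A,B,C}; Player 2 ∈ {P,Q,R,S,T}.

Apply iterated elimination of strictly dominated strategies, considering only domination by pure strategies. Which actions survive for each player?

IESDS → P1:{A,C} P2:{P,S}

P2 drop Q (P beats it: A:10>5 B:9>2 C:10>9)
P2 drop R (P beats it: A:10>8 B:9>8 C:10>3)
P1 drop B (A beats it: P:8>7 S:9>8 T:8>3)
P2 drop T (P beats it: A:10>4 C:10>0)
P1→{A,C} P2→{P,S}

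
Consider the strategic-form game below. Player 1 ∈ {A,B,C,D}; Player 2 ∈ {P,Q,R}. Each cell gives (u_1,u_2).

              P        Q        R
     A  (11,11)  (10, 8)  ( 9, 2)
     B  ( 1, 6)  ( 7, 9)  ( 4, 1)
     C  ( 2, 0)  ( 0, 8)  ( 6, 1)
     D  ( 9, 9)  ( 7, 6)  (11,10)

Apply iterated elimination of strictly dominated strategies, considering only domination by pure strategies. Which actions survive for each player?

P1 drop B (A beats it: P:11>1 Q:10>7 R:9>4)
P1 drop C (A beats it: P:11>2 Q:10>0 R:9>6)
P2 drop Q (P beats it: A:11>8 D:9>6)
P1→{A,D} P2→{P,R}

IESDS → P1:{A,D} P2:{P,R}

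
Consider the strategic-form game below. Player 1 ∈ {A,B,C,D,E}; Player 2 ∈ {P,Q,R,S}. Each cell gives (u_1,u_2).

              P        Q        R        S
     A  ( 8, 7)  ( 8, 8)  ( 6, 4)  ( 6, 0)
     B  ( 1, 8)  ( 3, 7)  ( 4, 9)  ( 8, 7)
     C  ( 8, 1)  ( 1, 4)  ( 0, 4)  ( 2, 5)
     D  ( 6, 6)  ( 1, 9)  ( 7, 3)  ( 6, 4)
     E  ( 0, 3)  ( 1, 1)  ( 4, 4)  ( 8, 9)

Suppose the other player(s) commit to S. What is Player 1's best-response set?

argmax u_1 = {B,E}

u_1(A vs S) = 6
u_1(B vs S) = 8
u_1(C vs S) = 2
u_1(D vs S) = 6
u_1(E vs S) = 8
max payoff 8 at {B,E}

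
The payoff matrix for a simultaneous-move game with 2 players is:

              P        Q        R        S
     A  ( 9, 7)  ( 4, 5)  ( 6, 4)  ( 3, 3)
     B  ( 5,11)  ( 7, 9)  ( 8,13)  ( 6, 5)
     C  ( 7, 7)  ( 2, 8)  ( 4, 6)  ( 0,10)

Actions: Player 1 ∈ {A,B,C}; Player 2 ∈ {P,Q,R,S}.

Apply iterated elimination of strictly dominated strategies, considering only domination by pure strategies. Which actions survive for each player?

IESDS → P1:{A,B} P2:{P,R}

P1 drop C (A beats it: P:9>7 Q:4>2 R:6>4 S:3>0)
P2 drop Q (P beats it: A:7>5 B:11>9)
P2 drop S (P beats it: A:7>3 B:11>5)
P1→{A,B} P2→{P,R}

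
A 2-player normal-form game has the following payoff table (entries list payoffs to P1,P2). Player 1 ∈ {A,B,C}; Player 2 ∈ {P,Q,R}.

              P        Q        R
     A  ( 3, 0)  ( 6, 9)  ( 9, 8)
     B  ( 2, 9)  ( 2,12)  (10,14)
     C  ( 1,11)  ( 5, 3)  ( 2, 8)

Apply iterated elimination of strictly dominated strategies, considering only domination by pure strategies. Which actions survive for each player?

Survivors P1:{A,B} P2:{Q,R}

P1 drop C (A beats it: P:3>1 Q:6>5 R:9>2)
P2 drop P (Q beats it: A:9>0 B:12>9)
P1→{A,B} P2→{Q,R}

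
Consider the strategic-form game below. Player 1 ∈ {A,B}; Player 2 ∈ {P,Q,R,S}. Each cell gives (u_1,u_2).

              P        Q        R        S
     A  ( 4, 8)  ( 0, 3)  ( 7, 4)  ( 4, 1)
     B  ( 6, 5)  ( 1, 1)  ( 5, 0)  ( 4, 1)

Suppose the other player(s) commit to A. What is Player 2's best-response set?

u_2(P vs A) = 8
u_2(Q vs A) = 3
u_2(R vs A) = 4
u_2(S vs A) = 1
max payoff 8 at {P}

BR_2 = {P}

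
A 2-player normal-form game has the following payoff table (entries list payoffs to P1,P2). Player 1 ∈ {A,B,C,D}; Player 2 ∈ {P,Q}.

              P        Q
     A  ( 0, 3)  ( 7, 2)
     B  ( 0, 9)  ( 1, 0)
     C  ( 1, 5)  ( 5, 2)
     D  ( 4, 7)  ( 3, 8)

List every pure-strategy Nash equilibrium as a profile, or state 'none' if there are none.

(A,P): not NE [P1→D gives 4>0]
(A,Q): not NE [P2→P gives 3>2]
(B,P): not NE [P1→D gives 4>0]
(B,Q): not NE [P1→A gives 7>1; P2→P gives 9>0]
(C,P): not NE [P1→D gives 4>1]
(C,Q): not NE [P1→A gives 7>5; P2→P gives 5>2]
(D,P): not NE [P2→Q gives 8>7]
(D,Q): not NE [P1→A gives 7>3]

Equilibria: none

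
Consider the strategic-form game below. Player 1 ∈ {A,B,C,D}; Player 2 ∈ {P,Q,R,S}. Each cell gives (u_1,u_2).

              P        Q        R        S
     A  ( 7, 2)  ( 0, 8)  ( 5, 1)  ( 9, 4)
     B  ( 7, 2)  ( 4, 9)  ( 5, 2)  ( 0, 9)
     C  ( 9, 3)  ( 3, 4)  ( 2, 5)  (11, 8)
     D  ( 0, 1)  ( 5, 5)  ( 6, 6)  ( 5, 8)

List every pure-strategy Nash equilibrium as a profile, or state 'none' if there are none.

Nash profiles: (C,S)

(A,P): not NE [P1→C gives 9>7; P2→Q gives 8>2]
(A,Q): not NE [P1→D gives 5>0]
(A,R): not NE [P1→D gives 6>5; P2→Q gives 8>1]
(A,S): not NE [P1→C gives 11>9; P2→Q gives 8>4]
(B,P): not NE [P1→C gives 9>7; P2→S gives 9>2]
(B,Q): not NE [P1→D gives 5>4]
(B,R): not NE [P1→D gives 6>5; P2→S gives 9>2]
(B,S): not NE [P1→C gives 11>0]
(C,P): not NE [P2→S gives 8>3]
(C,Q): not NE [P1→D gives 5>3; P2→S gives 8>4]
(C,R): not NE [P1→D gives 6>2; P2→S gives 8>5]
(C,S): NE
(D,P): not NE [P1→C gives 9>0; P2→S gives 8>1]
(D,Q): not NE [P2→S gives 8>5]
(D,R): not NE [P2→S gives 8>6]
(D,S): not NE [P1→C gives 11>5]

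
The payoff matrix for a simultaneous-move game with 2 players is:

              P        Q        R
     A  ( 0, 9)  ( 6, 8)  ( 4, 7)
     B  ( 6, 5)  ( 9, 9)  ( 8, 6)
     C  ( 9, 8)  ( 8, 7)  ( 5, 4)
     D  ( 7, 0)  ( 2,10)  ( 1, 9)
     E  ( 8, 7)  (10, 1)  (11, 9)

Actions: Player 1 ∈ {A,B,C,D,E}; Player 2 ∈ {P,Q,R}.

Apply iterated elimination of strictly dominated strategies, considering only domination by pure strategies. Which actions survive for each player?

Survivors P1:{C,E} P2:{P,R}

P1 drop A (B beats it: P:6>0 Q:9>6 R:8>4)
P1 drop B (E beats it: P:8>6 Q:10>9 R:11>8)
P1 drop D (C beats it: P:9>7 Q:8>2 R:5>1)
P2 drop Q (P beats it: C:8>7 E:7>1)
P1→{C,E} P2→{P,R}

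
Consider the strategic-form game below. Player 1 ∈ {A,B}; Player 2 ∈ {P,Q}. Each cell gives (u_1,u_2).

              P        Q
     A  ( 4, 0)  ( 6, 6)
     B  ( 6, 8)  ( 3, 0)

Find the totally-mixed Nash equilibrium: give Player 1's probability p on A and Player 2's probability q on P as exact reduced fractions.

P1 indiff ⇒ q·4+(1-q)·6 = q·6+(1-q)·3 ⇒ q(-2) = (1-q)(-3) ⇒ q = 3/5
P2 indiff ⇒ p·0+(1-p)·8 = p·6+(1-p)·0 ⇒ p(-6) = (1-p)(-8) ⇒ p = 4/7

P1 mixes 4/7 on A; P2 mixes 3/5 on P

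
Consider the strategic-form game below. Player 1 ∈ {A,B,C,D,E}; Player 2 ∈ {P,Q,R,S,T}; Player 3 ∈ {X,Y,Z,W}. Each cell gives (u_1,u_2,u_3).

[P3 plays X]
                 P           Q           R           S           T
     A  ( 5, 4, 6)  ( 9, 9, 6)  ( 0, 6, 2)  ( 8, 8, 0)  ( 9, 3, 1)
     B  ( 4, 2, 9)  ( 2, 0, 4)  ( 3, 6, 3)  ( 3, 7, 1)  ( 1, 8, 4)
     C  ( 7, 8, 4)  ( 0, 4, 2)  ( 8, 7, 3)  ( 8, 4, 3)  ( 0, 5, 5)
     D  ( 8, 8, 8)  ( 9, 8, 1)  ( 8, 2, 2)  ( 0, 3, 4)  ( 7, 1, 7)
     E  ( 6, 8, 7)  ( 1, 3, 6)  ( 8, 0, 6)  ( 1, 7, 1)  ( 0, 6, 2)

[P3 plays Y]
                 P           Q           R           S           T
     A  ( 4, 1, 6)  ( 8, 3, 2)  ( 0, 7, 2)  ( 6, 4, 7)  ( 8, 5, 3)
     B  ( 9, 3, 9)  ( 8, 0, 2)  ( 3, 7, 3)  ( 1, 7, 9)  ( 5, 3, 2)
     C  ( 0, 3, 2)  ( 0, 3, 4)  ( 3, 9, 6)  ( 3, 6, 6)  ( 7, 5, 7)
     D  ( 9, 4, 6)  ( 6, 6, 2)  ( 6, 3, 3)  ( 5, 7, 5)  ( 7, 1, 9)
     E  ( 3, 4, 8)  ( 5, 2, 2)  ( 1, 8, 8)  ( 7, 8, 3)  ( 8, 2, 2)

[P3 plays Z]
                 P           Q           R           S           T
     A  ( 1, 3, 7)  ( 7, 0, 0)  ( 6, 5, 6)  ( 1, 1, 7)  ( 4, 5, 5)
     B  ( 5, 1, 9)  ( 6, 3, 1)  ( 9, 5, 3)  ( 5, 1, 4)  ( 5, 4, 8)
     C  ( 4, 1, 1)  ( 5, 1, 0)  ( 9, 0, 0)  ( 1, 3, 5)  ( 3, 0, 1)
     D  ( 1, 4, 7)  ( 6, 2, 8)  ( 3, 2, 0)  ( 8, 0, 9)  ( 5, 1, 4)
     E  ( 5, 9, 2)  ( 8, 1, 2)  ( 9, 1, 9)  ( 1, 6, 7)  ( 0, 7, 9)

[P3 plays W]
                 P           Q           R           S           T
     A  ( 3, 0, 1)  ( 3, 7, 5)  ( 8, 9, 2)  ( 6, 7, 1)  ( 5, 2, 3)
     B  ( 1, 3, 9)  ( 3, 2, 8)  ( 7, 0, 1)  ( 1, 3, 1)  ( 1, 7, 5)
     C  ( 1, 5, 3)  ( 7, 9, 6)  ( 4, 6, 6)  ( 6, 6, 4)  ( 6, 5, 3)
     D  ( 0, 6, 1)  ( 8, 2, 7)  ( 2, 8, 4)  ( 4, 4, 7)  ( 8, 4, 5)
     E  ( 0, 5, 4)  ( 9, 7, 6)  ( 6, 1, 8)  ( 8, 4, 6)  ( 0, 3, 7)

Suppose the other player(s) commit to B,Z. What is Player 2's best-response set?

u_2(P vs B,Z) = 1
u_2(Q vs B,Z) = 3
u_2(R vs B,Z) = 5
u_2(S vs B,Z) = 1
u_2(T vs B,Z) = 4
max payoff 5 at {R}

BR_2 = {R}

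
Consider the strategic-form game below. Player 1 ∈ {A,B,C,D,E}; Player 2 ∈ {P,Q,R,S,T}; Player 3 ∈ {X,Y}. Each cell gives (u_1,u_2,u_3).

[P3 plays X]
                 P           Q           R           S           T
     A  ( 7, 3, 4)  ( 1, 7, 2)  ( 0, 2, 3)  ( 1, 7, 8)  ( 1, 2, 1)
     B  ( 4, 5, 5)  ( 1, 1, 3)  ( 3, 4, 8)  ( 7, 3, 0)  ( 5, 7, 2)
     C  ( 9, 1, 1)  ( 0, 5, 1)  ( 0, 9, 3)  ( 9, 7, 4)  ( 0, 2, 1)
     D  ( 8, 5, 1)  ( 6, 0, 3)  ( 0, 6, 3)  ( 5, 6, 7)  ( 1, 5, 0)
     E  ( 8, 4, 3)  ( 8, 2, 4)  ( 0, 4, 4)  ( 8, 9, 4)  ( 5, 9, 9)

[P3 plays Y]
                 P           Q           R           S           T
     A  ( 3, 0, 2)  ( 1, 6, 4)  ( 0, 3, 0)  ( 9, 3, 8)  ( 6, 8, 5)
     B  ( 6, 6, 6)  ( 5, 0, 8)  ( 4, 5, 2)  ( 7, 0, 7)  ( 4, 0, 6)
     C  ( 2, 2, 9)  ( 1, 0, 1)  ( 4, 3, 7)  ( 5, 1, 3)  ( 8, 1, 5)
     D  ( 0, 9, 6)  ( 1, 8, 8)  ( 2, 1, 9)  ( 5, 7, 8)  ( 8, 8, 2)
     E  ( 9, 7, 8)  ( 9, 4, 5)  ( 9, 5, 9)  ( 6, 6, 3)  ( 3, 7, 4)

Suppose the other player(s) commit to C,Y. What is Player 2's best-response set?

BR_2 = {R}

u_2(P vs C,Y) = 2
u_2(Q vs C,Y) = 0
u_2(R vs C,Y) = 3
u_2(S vs C,Y) = 1
u_2(T vs C,Y) = 1
max payoff 3 at {R}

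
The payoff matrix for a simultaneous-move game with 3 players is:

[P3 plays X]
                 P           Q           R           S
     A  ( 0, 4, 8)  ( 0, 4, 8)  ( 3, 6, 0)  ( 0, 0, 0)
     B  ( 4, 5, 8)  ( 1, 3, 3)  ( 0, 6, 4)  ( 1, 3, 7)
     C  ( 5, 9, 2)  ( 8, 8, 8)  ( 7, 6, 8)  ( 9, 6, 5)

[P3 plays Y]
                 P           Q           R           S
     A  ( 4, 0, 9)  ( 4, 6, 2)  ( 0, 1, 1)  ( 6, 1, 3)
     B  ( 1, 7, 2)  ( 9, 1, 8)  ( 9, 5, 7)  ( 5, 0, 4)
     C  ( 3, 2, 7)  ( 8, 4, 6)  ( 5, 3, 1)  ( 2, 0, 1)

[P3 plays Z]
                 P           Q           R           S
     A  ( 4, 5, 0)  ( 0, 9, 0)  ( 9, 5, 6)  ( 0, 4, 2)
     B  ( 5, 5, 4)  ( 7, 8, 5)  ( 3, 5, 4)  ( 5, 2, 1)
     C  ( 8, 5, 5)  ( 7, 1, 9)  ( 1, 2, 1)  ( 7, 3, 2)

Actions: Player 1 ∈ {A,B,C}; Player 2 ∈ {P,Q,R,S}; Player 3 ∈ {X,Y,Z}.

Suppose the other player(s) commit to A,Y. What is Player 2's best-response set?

P2 best: {Q}

u_2(P vs A,Y) = 0
u_2(Q vs A,Y) = 6
u_2(R vs A,Y) = 1
u_2(S vs A,Y) = 1
max payoff 6 at {Q}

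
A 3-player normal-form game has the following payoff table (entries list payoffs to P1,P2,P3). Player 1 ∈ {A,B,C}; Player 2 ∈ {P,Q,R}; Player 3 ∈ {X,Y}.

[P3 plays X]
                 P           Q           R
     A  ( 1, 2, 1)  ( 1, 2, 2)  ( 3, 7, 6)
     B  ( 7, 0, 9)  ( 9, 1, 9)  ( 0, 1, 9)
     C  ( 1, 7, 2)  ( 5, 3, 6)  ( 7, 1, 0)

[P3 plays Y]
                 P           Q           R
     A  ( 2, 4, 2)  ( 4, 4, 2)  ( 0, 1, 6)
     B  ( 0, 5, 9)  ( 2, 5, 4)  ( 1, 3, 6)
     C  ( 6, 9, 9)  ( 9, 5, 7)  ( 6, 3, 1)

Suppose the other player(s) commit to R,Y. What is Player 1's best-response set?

u_1(A vs R,Y) = 0
u_1(B vs R,Y) = 1
u_1(C vs R,Y) = 6
max payoff 6 at {C}

argmax u_1 = {C}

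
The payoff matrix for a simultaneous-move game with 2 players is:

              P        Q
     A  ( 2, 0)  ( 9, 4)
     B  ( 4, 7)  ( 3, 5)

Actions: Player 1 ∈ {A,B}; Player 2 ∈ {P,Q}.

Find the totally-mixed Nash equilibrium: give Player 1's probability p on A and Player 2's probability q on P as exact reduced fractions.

P1 indiff ⇒ q·2+(1-q)·9 = q·4+(1-q)·3 ⇒ q(-2) = (1-q)(-6) ⇒ q = 3/4
P2 indiff ⇒ p·0+(1-p)·7 = p·4+(1-p)·5 ⇒ p(-4) = (1-p)(-2) ⇒ p = 1/3

p=1/3, q=3/4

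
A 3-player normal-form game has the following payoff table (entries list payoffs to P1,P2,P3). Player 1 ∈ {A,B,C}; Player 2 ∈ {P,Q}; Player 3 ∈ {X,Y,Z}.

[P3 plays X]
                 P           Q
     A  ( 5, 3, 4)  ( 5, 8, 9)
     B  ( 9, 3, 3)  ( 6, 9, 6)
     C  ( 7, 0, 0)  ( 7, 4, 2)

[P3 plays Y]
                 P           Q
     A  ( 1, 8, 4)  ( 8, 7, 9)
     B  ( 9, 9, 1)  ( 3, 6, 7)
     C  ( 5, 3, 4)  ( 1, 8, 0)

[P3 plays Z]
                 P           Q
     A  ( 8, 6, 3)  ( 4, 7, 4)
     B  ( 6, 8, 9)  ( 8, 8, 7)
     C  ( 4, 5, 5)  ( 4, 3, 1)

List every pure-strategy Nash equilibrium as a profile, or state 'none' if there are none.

PSNE = {(B,Q,Z), (C,Q,X)}

(A,P,X): not NE [P1→B gives 9>5; P2→Q gives 8>3]
(A,P,Y): not NE [P1→B gives 9>1]
(A,P,Z): not NE [P2→Q gives 7>6; P3→Y gives 4>3]
(A,Q,X): not NE [P1→C gives 7>5]
(A,Q,Y): not NE [P2→P gives 8>7]
(A,Q,Z): not NE [P1→B gives 8>4; P3→Y gives 9>4]
(B,P,X): not NE [P2→Q gives 9>3; P3→Z gives 9>3]
(B,P,Y): not NE [P3→Z gives 9>1]
(B,P,Z): not NE [P1→A gives 8>6]
(B,Q,X): not NE [P1→C gives 7>6; P3→Z gives 7>6]
(B,Q,Y): not NE [P1→A gives 8>3; P2→P gives 9>6]
(B,Q,Z): NE
(C,P,X): not NE [P1→B gives 9>7; P2→Q gives 4>0; P3→Z gives 5>0]
(C,P,Y): not NE [P1→B gives 9>5; P2→Q gives 8>3; P3→Z gives 5>4]
(C,P,Z): not NE [P1→A gives 8>4]
(C,Q,X): NE
(C,Q,Y): not NE [P1→A gives 8>1; P3→X gives 2>0]
(C,Q,Z): not NE [P1→B gives 8>4; P2→P gives 5>3; P3→X gives 2>1]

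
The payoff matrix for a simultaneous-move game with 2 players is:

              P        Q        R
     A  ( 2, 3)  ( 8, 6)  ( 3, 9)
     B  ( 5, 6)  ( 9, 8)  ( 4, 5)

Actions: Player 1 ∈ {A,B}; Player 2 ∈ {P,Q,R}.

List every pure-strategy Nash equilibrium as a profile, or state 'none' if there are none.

(A,P): not NE [P1→B gives 5>2; P2→R gives 9>3]
(A,Q): not NE [P1→B gives 9>8; P2→R gives 9>6]
(A,R): not NE [P1→B gives 4>3]
(B,P): not NE [P2→Q gives 8>6]
(B,Q): NE
(B,R): not NE [P2→Q gives 8>5]

NE set: (B,Q)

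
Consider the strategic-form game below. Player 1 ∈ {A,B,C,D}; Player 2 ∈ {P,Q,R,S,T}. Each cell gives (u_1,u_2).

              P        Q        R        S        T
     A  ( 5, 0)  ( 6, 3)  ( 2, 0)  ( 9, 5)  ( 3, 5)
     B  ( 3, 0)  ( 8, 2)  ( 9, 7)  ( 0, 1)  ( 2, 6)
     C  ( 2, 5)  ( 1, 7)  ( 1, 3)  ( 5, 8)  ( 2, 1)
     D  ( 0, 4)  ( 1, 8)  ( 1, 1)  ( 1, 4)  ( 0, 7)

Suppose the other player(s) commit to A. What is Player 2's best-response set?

u_2(P vs A) = 0
u_2(Q vs A) = 3
u_2(R vs A) = 0
u_2(S vs A) = 5
u_2(T vs A) = 5
max payoff 5 at {S,T}

argmax u_2 = {S,T}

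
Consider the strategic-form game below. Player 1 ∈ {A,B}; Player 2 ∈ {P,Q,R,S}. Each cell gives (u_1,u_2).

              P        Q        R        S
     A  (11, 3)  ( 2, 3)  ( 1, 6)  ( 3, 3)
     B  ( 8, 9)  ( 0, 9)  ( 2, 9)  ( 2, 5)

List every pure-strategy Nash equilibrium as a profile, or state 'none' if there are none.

PSNE = {(B,R)}

(A,P): not NE [P2→R gives 6>3]
(A,Q): not NE [P2→R gives 6>3]
(A,R): not NE [P1→B gives 2>1]
(A,S): not NE [P2→R gives 6>3]
(B,P): not NE [P1→A gives 11>8]
(B,Q): not NE [P1→A gives 2>0]
(B,R): NE
(B,S): not NE [P1→A gives 3>2; P2→R gives 9>5]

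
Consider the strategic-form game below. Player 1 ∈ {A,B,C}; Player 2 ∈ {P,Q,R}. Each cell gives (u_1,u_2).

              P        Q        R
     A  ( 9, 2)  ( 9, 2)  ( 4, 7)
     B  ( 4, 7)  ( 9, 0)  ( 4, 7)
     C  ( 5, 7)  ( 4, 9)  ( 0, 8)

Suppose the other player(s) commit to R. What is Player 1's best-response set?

u_1(A vs R) = 4
u_1(B vs R) = 4
u_1(C vs R) = 0
max payoff 4 at {A,B}

argmax u_1 = {A,B}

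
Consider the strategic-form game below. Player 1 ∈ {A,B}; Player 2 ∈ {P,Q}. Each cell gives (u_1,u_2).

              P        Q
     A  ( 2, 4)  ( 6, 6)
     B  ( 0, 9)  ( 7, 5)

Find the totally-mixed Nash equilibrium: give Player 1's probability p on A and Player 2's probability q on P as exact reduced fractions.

P1 indiff ⇒ q·2+(1-q)·6 = q·0+(1-q)·7 ⇒ q(2) = (1-q)(1) ⇒ q = 1/3
P2 indiff ⇒ p·4+(1-p)·9 = p·6+(1-p)·5 ⇒ p(-2) = (1-p)(-4) ⇒ p = 2/3

(p,q) = (2/3, 1/3)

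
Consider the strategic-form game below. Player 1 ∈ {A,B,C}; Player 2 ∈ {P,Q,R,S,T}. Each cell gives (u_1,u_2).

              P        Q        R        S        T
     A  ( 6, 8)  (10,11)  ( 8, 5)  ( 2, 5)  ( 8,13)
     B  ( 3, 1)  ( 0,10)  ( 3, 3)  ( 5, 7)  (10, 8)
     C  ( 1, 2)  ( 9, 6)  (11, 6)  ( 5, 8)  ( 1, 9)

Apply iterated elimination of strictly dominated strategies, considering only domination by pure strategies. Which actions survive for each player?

Survivors P1:{A,B} P2:{Q,T}

P2 drop P (Q beats it: A:11>8 B:10>1 C:6>2)
P2 drop R (T beats it: A:13>5 B:8>3 C:9>6)
P2 drop S (T beats it: A:13>5 B:8>7 C:9>8)
P1 drop C (A beats it: Q:10>9 T:8>1)
P1→{A,B} P2→{Q,T}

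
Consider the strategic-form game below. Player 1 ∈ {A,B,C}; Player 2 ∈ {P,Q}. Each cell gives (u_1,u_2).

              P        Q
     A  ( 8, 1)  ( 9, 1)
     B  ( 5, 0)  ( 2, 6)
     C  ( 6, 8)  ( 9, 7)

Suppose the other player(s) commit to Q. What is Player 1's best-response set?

u_1(A vs Q) = 9
u_1(B vs Q) = 2
u_1(C vs Q) = 9
max payoff 9 at {A,C}

BR_1 = {A,C}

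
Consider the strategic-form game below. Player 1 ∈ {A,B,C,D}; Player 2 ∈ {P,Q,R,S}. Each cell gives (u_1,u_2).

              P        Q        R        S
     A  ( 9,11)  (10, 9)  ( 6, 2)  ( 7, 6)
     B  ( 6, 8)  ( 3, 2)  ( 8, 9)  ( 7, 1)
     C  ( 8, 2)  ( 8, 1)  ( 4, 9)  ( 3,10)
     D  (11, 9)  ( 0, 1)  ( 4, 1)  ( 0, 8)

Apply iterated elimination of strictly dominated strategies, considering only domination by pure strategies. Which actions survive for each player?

Survivors P1:{A,B,D} P2:{P,R}

P1 drop C (A beats it: P:9>8 Q:10>8 R:6>4 S:7>3)
P2 drop Q (P beats it: A:11>9 B:8>2 D:9>1)
P2 drop S (P beats it: A:11>6 B:8>1 D:9>8)
P1→{A,B,D} P2→{P,R}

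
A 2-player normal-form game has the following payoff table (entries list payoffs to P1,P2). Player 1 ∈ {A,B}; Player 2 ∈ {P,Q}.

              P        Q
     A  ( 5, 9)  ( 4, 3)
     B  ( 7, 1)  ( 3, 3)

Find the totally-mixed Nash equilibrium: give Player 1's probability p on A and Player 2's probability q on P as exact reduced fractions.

P1 indiff ⇒ q·5+(1-q)·4 = q·7+(1-q)·3 ⇒ q(-2) = (1-q)(-1) ⇒ q = 1/3
P2 indiff ⇒ p·9+(1-p)·1 = p·3+(1-p)·3 ⇒ p(6) = (1-p)(2) ⇒ p = 1/4

P1 mixes 1/4 on A; P2 mixes 1/3 on P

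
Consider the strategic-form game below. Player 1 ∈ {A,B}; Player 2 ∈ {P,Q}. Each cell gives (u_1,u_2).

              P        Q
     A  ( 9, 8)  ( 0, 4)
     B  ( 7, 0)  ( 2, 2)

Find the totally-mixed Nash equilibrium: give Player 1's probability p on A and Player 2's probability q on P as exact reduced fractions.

P1 indiff ⇒ q·9+(1-q)·0 = q·7+(1-q)·2 ⇒ q(2) = (1-q)(2) ⇒ q = 1/2
P2 indiff ⇒ p·8+(1-p)·0 = p·4+(1-p)·2 ⇒ p(4) = (1-p)(2) ⇒ p = 1/3

p=1/3, q=1/2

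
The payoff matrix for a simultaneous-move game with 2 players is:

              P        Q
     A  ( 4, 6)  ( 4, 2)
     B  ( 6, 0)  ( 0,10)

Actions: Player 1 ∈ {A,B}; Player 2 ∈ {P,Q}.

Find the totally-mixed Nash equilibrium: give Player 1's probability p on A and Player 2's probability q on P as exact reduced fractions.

P1 indiff ⇒ q·4+(1-q)·4 = q·6+(1-q)·0 ⇒ q(-2) = (1-q)(-4) ⇒ q = 2/3
P2 indiff ⇒ p·6+(1-p)·0 = p·2+(1-p)·10 ⇒ p(4) = (1-p)(10) ⇒ p = 5/7

P1 mixes 5/7 on A; P2 mixes 2/3 on P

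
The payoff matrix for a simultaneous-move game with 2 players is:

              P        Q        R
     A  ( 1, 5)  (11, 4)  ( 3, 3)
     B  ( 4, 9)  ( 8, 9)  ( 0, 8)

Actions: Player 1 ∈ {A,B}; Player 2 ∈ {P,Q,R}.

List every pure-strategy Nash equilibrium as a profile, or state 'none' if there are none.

Nash profiles: (B,P)

(A,P): not NE [P1→B gives 4>1]
(A,Q): not NE [P2→P gives 5>4]
(A,R): not NE [P2→P gives 5>3]
(B,P): NE
(B,Q): not NE [P1→A gives 11>8]
(B,R): not NE [P1→A gives 3>0; P2→Q gives 9>8]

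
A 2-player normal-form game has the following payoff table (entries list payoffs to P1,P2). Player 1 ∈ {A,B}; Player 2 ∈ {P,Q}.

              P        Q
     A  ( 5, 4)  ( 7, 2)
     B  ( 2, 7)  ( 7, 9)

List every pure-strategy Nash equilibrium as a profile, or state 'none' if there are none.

(A,P): NE
(A,Q): not NE [P2→P gives 4>2]
(B,P): not NE [P1→A gives 5>2; P2→Q gives 9>7]
(B,Q): NE

Nash profiles: (A,P), (B,Q)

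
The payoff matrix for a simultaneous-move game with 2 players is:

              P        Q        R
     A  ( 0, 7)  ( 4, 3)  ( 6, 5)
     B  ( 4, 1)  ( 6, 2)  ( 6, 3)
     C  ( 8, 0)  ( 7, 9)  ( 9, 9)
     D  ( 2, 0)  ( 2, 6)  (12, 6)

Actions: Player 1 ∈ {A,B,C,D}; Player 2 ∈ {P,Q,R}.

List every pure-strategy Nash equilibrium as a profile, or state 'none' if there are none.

NE set: (C,Q), (D,R)

(A,P): not NE [P1→C gives 8>0]
(A,Q): not NE [P1→C gives 7>4; P2→P gives 7>3]
(A,R): not NE [P1→D gives 12>6; P2→P gives 7>5]
(B,P): not NE [P1→C gives 8>4; P2→R gives 3>1]
(B,Q): not NE [P1→C gives 7>6; P2→R gives 3>2]
(B,R): not NE [P1→D gives 12>6]
(C,P): not NE [P2→R gives 9>0]
(C,Q): NE
(C,R): not NE [P1→D gives 12>9]
(D,P): not NE [P1→C gives 8>2; P2→R gives 6>0]
(D,Q): not NE [P1→C gives 7>2]
(D,R): NE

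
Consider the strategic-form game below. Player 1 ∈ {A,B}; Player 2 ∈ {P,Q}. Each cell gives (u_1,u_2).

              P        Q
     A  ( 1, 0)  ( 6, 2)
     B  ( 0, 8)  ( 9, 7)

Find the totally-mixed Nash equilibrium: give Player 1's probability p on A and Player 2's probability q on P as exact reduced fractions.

P1 mixes 1/3 on A; P2 mixes 3/4 on P

P1 indiff ⇒ q·1+(1-q)·6 = q·0+(1-q)·9 ⇒ q(1) = (1-q)(3) ⇒ q = 3/4
P2 indiff ⇒ p·0+(1-p)·8 = p·2+(1-p)·7 ⇒ p(-2) = (1-p)(-1) ⇒ p = 1/3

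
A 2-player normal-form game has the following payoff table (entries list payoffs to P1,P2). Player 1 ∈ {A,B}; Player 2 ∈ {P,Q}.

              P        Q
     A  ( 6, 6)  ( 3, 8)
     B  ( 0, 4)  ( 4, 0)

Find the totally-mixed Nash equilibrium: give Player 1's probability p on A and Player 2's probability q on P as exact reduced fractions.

P1 mixes 2/3 on A; P2 mixes 1/7 on P

P1 indiff ⇒ q·6+(1-q)·3 = q·0+(1-q)·4 ⇒ q(6) = (1-q)(1) ⇒ q = 1/7
P2 indiff ⇒ p·6+(1-p)·4 = p·8+(1-p)·0 ⇒ p(-2) = (1-p)(-4) ⇒ p = 2/3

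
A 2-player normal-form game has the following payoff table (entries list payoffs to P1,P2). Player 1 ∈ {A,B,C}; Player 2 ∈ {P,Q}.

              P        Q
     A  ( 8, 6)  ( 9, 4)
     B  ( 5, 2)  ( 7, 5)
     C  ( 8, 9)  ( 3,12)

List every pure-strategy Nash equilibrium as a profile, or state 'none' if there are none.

Nash profiles: (A,P)

(A,P): NE
(A,Q): not NE [P2→P gives 6>4]
(B,P): not NE [P1→C gives 8>5; P2→Q gives 5>2]
(B,Q): not NE [P1→A gives 9>7]
(C,P): not NE [P2→Q gives 12>9]
(C,Q): not NE [P1→A gives 9>3]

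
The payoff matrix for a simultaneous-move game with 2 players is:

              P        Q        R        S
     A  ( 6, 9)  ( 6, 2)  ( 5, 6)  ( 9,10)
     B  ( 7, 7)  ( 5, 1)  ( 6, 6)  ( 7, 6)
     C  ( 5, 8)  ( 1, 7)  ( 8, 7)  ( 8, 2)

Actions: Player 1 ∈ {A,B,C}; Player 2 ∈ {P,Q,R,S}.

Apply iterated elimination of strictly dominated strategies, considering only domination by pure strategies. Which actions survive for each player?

P2 drop Q (P beats it: A:9>2 B:7>1 C:8>7)
P2 drop R (P beats it: A:9>6 B:7>6 C:8>7)
P1 drop C (A beats it: P:6>5 S:9>8)
P1→{A,B} P2→{P,S}

Survivors P1:{A,B} P2:{P,S}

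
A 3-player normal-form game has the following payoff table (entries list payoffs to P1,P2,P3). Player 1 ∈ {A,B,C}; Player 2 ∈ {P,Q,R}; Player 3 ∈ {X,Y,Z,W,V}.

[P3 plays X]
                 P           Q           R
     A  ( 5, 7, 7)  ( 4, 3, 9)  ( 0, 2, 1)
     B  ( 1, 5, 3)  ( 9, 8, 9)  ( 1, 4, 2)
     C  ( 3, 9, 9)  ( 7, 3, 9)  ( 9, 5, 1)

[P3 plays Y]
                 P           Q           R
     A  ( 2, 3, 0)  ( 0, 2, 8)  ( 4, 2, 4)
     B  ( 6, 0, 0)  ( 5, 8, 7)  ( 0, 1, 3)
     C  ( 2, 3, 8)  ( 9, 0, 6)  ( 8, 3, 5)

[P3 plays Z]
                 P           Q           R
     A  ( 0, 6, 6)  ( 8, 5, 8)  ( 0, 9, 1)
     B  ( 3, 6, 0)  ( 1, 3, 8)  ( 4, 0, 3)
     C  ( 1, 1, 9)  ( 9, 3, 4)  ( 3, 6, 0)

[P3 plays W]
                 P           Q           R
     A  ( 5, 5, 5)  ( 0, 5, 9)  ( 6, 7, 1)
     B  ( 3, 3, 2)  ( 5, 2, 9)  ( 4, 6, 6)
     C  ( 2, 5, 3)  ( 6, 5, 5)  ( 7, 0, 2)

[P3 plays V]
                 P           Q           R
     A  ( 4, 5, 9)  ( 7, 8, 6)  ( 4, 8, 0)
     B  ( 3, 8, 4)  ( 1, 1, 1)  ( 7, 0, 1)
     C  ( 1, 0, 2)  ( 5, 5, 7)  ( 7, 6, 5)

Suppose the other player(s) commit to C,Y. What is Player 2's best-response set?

argmax u_2 = {P,R}

u_2(P vs C,Y) = 3
u_2(Q vs C,Y) = 0
u_2(R vs C,Y) = 3
max payoff 3 at {P,R}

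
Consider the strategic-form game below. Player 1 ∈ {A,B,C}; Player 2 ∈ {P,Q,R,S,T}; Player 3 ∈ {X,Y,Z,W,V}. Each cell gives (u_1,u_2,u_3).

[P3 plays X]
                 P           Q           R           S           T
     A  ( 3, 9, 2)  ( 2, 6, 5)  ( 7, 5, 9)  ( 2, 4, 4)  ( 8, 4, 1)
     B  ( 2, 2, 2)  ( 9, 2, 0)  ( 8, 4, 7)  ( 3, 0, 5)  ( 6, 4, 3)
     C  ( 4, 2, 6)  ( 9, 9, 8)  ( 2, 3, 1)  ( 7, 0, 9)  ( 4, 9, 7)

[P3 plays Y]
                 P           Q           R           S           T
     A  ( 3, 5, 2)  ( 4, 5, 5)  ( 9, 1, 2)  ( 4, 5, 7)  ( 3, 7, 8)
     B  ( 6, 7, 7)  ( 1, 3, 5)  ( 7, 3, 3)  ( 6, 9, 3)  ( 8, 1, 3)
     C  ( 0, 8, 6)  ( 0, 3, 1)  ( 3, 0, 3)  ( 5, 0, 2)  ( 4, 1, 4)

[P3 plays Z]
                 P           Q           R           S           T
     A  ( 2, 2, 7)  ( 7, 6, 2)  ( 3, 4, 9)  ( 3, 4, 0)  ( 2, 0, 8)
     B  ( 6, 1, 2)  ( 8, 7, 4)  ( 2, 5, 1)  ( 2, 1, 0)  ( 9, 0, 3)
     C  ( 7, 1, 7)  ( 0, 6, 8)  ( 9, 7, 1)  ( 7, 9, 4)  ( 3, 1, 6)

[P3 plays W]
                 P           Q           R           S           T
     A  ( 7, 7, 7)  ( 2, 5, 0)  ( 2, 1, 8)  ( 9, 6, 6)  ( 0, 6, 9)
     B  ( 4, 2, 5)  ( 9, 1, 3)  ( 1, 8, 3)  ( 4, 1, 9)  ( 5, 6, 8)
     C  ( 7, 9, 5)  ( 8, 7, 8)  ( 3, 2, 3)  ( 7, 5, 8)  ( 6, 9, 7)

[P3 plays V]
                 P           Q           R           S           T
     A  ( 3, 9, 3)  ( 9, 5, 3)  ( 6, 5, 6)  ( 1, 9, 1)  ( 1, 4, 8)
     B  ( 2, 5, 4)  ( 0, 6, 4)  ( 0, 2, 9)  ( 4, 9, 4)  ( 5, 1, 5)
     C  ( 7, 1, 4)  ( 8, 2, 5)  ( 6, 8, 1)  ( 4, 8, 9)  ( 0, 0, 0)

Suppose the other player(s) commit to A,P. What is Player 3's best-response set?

argmax u_3 = {Z,W}

u_3(X vs A,P) = 2
u_3(Y vs A,P) = 2
u_3(Z vs A,P) = 7
u_3(W vs A,P) = 7
u_3(V vs A,P) = 3
max payoff 7 at {Z,W}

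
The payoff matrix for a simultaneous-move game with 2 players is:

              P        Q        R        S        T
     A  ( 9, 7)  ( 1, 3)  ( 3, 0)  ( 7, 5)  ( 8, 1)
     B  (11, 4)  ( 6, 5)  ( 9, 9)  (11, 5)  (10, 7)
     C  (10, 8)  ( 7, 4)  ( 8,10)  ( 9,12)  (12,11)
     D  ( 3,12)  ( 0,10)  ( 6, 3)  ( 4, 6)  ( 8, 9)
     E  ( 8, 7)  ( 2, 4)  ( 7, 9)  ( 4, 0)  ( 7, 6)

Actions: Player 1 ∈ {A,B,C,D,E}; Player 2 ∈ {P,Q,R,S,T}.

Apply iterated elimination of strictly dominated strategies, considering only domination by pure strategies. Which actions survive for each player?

P1 drop A (B beats it: P:11>9 Q:6>1 R:9>3 S:11>7 T:10>8)
P1 drop D (B beats it: P:11>3 Q:6>0 R:9>6 S:11>4 T:10>8)
P1 drop E (B beats it: P:11>8 Q:6>2 R:9>7 S:11>4 T:10>7)
P2 drop P (R beats it: B:9>4 C:10>8)
P2 drop Q (R beats it: B:9>5 C:10>4)
P1→{B,C} P2→{R,S,T}

Remaining: P1:{B,C} P2:{R,S,T}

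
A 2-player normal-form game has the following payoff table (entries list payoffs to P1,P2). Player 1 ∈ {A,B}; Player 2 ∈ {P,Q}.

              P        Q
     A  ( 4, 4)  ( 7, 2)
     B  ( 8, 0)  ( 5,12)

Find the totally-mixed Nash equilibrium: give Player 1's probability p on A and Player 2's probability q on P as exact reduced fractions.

(p,q) = (6/7, 1/3)

P1 indiff ⇒ q·4+(1-q)·7 = q·8+(1-q)·5 ⇒ q(-4) = (1-q)(-2) ⇒ q = 1/3
P2 indiff ⇒ p·4+(1-p)·0 = p·2+(1-p)·12 ⇒ p(2) = (1-p)(12) ⇒ p = 6/7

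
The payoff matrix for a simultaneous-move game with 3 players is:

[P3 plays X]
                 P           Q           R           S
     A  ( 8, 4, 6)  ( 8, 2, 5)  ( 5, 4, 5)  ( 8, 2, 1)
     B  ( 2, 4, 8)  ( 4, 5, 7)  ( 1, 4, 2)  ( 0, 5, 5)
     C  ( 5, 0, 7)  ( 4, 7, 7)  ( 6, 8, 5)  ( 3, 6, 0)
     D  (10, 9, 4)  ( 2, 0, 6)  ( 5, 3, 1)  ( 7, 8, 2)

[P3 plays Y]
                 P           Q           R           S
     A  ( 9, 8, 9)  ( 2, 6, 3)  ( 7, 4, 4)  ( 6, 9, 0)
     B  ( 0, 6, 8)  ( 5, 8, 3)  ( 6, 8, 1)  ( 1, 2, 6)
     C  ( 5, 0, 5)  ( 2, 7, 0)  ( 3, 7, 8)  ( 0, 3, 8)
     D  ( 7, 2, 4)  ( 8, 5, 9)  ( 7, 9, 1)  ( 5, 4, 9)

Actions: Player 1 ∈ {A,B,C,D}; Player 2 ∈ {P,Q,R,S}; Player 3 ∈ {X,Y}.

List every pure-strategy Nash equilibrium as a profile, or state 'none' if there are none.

NE set: (D,P,X), (D,R,Y)

(A,P,X): not NE [P1→D gives 10>8; P3→Y gives 9>6]
(A,P,Y): not NE [P2→S gives 9>8]
(A,Q,X): not NE [P2→R gives 4>2]
(A,Q,Y): not NE [P1→D gives 8>2; P2→S gives 9>6; P3→X gives 5>3]
(A,R,X): not NE [P1→C gives 6>5]
(A,R,Y): not NE [P2→S gives 9>4; P3→X gives 5>4]
(A,S,X): not NE [P2→R gives 4>2]
(A,S,Y): not NE [P3→X gives 1>0]
(B,P,X): not NE [P1→D gives 10>2; P2→S gives 5>4]
(B,P,Y): not NE [P1→A gives 9>0; P2→R gives 8>6]
(B,Q,X): not NE [P1→A gives 8>4]
(B,Q,Y): not NE [P1→D gives 8>5; P3→X gives 7>3]
(B,R,X): not NE [P1→C gives 6>1; P2→S gives 5>4]
(B,R,Y): not NE [P1→D gives 7>6; P3→X gives 2>1]
(B,S,X): not NE [P1→A gives 8>0; P3→Y gives 6>5]
(B,S,Y): not NE [P1→A gives 6>1; P2→R gives 8>2]
(C,P,X): not NE [P1→D gives 10>5; P2→R gives 8>0]
(C,P,Y): not NE [P1→A gives 9>5; P2→R gives 7>0; P3→X gives 7>5]
(C,Q,X): not NE [P1→A gives 8>4; P2→R gives 8>7]
(C,Q,Y): not NE [P1→D gives 8>2; P3→X gives 7>0]
(C,R,X): not NE [P3→Y gives 8>5]
(C,R,Y): not NE [P1→D gives 7>3]
(C,S,X): not NE [P1→A gives 8>3; P2→R gives 8>6; P3→Y gives 8>0]
(C,S,Y): not NE [P1→A gives 6>0; P2→R gives 7>3]
(D,P,X): NE
(D,P,Y): not NE [P1→A gives 9>7; P2→R gives 9>2]
(D,Q,X): not NE [P1→A gives 8>2; P2→P gives 9>0; P3→Y gives 9>6]
(D,Q,Y): not NE [P2→R gives 9>5]
(D,R,X): not NE [P1→C gives 6>5; P2→P gives 9>3]
(D,R,Y): NE
(D,S,X): not NE [P1→A gives 8>7; P2→P gives 9>8; P3→Y gives 9>2]
(D,S,Y): not NE [P1→A gives 6>5; P2→R gives 9>4]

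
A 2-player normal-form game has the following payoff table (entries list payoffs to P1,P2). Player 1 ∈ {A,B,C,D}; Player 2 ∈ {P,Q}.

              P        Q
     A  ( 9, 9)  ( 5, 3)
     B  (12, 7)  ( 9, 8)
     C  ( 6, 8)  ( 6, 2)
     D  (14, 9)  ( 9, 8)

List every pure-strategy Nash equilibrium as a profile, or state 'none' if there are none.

(A,P): not NE [P1→D gives 14>9]
(A,Q): not NE [P1→D gives 9>5; P2→P gives 9>3]
(B,P): not NE [P1→D gives 14>12; P2→Q gives 8>7]
(B,Q): NE
(C,P): not NE [P1→D gives 14>6]
(C,Q): not NE [P1→D gives 9>6; P2→P gives 8>2]
(D,P): NE
(D,Q): not NE [P2→P gives 9>8]

NE set: (B,Q), (D,P)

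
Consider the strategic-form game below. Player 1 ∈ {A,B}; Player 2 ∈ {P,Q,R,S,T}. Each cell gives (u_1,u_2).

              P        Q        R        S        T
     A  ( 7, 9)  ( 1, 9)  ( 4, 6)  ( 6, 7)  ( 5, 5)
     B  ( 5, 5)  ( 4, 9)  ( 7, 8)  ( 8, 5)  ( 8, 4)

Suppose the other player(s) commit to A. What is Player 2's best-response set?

argmax u_2 = {P,Q}

u_2(P vs A) = 9
u_2(Q vs A) = 9
u_2(R vs A) = 6
u_2(S vs A) = 7
u_2(T vs A) = 5
max payoff 9 at {P,Q}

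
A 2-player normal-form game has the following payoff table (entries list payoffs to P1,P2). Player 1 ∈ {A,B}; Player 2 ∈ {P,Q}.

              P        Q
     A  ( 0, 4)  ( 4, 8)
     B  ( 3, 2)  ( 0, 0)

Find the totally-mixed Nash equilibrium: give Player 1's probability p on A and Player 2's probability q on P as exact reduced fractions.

P1 indiff ⇒ q·0+(1-q)·4 = q·3+(1-q)·0 ⇒ q(-3) = (1-q)(-4) ⇒ q = 4/7
P2 indiff ⇒ p·4+(1-p)·2 = p·8+(1-p)·0 ⇒ p(-4) = (1-p)(-2) ⇒ p = 1/3

(p,q) = (1/3, 4/7)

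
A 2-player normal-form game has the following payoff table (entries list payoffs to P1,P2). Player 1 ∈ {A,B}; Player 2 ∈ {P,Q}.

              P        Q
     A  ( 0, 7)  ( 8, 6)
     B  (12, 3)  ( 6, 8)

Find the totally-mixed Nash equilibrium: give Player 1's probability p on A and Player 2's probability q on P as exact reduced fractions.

P1 indiff ⇒ q·0+(1-q)·8 = q·12+(1-q)·6 ⇒ q(-12) = (1-q)(-2) ⇒ q = 1/7
P2 indiff ⇒ p·7+(1-p)·3 = p·6+(1-p)·8 ⇒ p(1) = (1-p)(5) ⇒ p = 5/6

p=5/6, q=1/7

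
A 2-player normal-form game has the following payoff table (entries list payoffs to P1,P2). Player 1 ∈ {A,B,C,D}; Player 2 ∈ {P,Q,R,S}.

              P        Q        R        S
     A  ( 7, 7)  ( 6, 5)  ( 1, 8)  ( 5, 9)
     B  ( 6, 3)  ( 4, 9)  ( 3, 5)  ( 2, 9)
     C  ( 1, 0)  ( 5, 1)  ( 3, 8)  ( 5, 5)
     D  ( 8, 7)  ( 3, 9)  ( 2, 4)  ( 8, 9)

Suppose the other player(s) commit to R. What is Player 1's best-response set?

u_1(A vs R) = 1
u_1(B vs R) = 3
u_1(C vs R) = 3
u_1(D vs R) = 2
max payoff 3 at {B,C}

argmax u_1 = {B,C}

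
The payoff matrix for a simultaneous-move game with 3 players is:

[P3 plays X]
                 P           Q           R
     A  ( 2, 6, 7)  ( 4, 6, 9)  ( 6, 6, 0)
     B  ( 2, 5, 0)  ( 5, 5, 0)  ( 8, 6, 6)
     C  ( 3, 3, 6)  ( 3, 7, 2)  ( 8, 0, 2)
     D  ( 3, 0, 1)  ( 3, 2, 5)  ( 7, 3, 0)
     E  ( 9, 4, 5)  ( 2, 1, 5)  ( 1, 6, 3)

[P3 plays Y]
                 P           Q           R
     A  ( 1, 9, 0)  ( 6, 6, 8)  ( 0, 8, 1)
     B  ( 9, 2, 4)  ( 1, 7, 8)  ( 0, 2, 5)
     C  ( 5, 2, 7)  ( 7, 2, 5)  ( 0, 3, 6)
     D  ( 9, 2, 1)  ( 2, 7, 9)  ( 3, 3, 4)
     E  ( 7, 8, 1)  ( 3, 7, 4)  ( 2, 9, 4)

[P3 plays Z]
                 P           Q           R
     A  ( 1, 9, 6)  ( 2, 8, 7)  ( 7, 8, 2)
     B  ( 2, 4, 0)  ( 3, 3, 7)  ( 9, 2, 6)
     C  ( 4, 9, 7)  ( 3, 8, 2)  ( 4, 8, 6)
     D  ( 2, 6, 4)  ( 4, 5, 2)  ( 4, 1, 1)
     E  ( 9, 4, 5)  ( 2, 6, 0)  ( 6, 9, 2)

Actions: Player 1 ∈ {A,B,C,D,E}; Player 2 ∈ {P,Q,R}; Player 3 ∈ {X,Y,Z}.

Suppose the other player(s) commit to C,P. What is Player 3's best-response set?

u_3(X vs C,P) = 6
u_3(Y vs C,P) = 7
u_3(Z vs C,P) = 7
max payoff 7 at {Y,Z}

P3 best: {Y,Z}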